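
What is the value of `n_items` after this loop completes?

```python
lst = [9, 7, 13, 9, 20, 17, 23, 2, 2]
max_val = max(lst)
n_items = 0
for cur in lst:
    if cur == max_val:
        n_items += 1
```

Count of max value 23 in [9, 7, 13, 9, 20, 17, 23, 2, 2]
`n_items` takes the values: 0 → 1

Answer: 1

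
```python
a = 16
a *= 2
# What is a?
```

Trace:
`a = 16` → a = 16
`a *= 2` → a = 32
So a = 32

Answer: 32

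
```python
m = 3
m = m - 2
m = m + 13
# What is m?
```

Trace:
`m = 3` → m = 3
`m = m - 2` → m = 1
`m = m + 13` → m = 14
So m = 14

Answer: 14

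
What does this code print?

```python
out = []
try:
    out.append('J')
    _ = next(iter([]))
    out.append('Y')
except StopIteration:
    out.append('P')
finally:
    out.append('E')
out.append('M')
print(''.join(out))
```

Execution trace: 'J' (try body) → 'P' (except StopIteration) → 'E' (finally) → 'M' (after the try/except). Output: JPEM

Answer: JPEM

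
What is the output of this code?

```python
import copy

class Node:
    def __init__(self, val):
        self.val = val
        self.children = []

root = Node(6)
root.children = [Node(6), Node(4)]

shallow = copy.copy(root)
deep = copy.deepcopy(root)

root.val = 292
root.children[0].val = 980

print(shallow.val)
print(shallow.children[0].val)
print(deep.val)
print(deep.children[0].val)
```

Key concept: deep copy with custom objects.
Step by step:
`root = Node(6)` → root = Node(val=6, children=[])
`root.children = [Node(6), Node(4)]` → root = Node(val=6, children=[Node(val=6, children=[]), Node(val=4, children=[])])
`shallow = copy.copy(root)` → shallow = Node(val=6, children=[Node(val=6, children=[]), Node(val=4, children=[])])
`deep = copy.deepcopy(root)` → deep = Node(val=6, children=[Node(val=6, children=[]), Node(val=4, children=[])])
`root.val = 292` → root = Node(val=292, children=[Node(val=6, children=[]), Node(val=4, children=[])])
`root.children[0].val = 980` → root = Node(val=292, children=[Node(val=980, children=[]), Node(val=4, children=[])]); shallow = Node(val=6, children=[Node(val=980, children=[]), Node(val=4, children=[])])
`print(shallow.val)` → prints 6
`print(shallow.children[0].val)` → prints 980
`print(deep.val)` → prints 6
`print(deep.children[0].val)` → prints 6

Answer:
6
980
6
6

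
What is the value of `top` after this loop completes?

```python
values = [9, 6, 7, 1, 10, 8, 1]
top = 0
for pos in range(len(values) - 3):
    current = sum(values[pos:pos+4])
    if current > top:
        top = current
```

Max sum of 4-element window in [9, 6, 7, 1, 10, 8, 1]
`top` takes the values: 0 → 23 → 24 → 26

Answer: 26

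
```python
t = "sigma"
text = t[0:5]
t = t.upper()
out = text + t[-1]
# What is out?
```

Trace:
`t = "sigma"` → t = 'sigma'
`text = t[0:5]` → text = 'sigma'
`t = t.upper()` → t = 'SIGMA'
`out = text + t[-1]` → out = 'sigmaA'
So out = 'sigmaA'

Answer: 'sigmaA'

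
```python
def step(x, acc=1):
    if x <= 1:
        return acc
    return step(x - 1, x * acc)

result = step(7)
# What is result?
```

Accumulator trace (n, acc): (7, 1) -> (6, 7) -> (5, 42) -> (4, 210) -> (3, 840) -> (2, 2520) -> (1, 5040) -> return 5040

Answer: 5040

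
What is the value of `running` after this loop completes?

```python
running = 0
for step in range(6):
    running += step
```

Sum of 0 to 5 = 15
`running` takes the values: 0 → 1 → 3 → 6 → 10 → 15

Answer: 15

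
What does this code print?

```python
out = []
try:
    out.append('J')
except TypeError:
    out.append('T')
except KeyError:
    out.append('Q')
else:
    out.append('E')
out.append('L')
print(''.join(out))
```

Execution trace: 'J' (try body, no exception) → 'E' (else) → 'L' (after the try/except). Output: JEL

Answer: JEL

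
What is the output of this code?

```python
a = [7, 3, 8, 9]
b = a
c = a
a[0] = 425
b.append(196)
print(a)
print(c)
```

Key concept: multiple aliases.
Step by step:
`a = [7, 3, 8, 9]` → a = [7, 3, 8, 9]
`b = a` → b = [7, 3, 8, 9] (same object as a)
`c = a` → c = [7, 3, 8, 9] (same object as a, b)
`a[0] = 425` → a = [425, 3, 8, 9] (same object as b, c); b = [425, 3, 8, 9] (same object as a, c); c = [425, 3, 8, 9] (same object as a, b)
`b.append(196)` → a = [425, 3, 8, 9, 196] (same object as b, c); b = [425, 3, 8, 9, 196] (same object as a, c); c = [425, 3, 8, 9, 196] (same object as a, b)
`print(a)` → prints [425, 3, 8, 9, 196]
`print(c)` → prints [425, 3, 8, 9, 196]

Answer:
[425, 3, 8, 9, 196]
[425, 3, 8, 9, 196]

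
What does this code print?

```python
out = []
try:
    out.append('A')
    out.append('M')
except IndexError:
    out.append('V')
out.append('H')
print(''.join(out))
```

Execution trace: 'A' (try body) → 'M' (try body, no exception) → 'H' (after the try/except). Output: AMH

Answer: AMH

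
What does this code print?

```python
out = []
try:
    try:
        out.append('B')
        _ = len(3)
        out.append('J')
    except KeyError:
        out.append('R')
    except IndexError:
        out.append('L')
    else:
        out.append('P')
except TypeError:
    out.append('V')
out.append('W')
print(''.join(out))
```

Execution trace: 'B' (try body) → 'V' (outer except TypeError) → 'W' (after the try/except). Output: BVW

Answer: BVW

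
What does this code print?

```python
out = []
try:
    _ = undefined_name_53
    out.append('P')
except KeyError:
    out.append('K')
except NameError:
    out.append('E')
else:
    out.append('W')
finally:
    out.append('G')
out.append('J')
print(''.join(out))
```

Execution trace: 'E' (except NameError) → 'G' (finally) → 'J' (after the try/except). Output: EGJ

Answer: EGJ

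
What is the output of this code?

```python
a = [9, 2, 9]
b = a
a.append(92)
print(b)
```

Key concept: basic list aliasing.
Step by step:
`a = [9, 2, 9]` → a = [9, 2, 9]
`b = a` → b = [9, 2, 9] (same object as a)
`a.append(92)` → a = [9, 2, 9, 92] (same object as b); b = [9, 2, 9, 92] (same object as a)
`print(b)` → prints [9, 2, 9, 92]

Answer: [9, 2, 9, 92]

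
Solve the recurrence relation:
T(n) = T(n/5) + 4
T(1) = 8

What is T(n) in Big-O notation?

Each step divides n by 5 and adds 4. After log_5(n) steps we reach T(1)=8. So T(n) = 4·log_5(n) + 8 = O(log n).

Answer: O(log n)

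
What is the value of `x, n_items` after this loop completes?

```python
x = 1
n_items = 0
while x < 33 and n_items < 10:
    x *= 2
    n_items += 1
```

Double until >= 33 or 10 iterations
`x, n_items` takes the values: (1, 0) → (2, 0) → (2, 1) → (4, 1) → (4, 2) → (8, 2) → (8, 3) → (16, 3) → (16, 4) → (32, 4) → (32, 5) → (64, 5) → (64, 6)

Answer: 64, 6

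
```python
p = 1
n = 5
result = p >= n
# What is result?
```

Trace:
`p = 1` → p = 1
`n = 5` → n = 5
`result = p >= n` → result = False
So result = False

Answer: False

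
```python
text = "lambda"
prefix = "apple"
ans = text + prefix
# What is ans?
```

Trace:
`text = "lambda"` → text = 'lambda'
`prefix = "apple"` → prefix = 'apple'
`ans = text + prefix` → ans = 'lambdaapple'
So ans = 'lambdaapple'

Answer: 'lambdaapple'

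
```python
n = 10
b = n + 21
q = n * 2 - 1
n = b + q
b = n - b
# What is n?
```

Trace:
`n = 10` → n = 10
`b = n + 21` → b = 31
`q = n * 2 - 1` → q = 19
`n = b + q` → n = 50
`b = n - b` → b = 19
So n = 50

Answer: 50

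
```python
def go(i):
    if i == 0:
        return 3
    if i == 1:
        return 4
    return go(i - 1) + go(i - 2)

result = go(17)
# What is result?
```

Build up from base cases: go(0)=3, go(1)=4, go(2)=7, go(3)=11, go(4)=18, go(5)=29, go(6)=47, ..., go(17)=9349

Answer: 9349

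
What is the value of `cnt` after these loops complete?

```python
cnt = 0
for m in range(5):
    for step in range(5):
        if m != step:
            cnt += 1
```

5² - 5 (exclude diagonal)
`cnt` takes the values: 0 → 1 → 2 → 3 → 4 → 5 → 6 → 7 → 8 → 9 → 10 → 11 → 12 → 13 → 14 → 15 → 16 → 17 → 18 → 19 → 20

Answer: 20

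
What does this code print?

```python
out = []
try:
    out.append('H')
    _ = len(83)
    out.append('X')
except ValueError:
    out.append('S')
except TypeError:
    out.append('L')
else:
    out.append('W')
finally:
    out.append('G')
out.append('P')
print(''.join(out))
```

Execution trace: 'H' (try body) → 'L' (except TypeError) → 'G' (finally) → 'P' (after the try/except). Output: HLGP

Answer: HLGP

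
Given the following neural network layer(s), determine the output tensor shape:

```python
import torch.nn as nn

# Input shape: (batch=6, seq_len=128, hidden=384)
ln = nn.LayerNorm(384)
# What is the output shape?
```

Input: (6, 128, 384) -> Output: (6, 128, 384)

Answer: (6, 128, 384)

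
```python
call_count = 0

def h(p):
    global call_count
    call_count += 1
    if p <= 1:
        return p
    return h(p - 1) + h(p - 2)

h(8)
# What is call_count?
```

Calls(p) = 1 + Calls(p-1) + Calls(p-2); Calls(0)=Calls(1)=1. For p=8 this gives 67.

Answer: 67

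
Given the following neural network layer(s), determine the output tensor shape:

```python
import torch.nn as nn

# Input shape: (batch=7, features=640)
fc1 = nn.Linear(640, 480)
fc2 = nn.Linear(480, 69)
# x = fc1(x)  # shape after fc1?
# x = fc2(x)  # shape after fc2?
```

Input: (7, 640) -> after fc1: (7, 480) -> Output: (7, 69)

Answer: (7, 69)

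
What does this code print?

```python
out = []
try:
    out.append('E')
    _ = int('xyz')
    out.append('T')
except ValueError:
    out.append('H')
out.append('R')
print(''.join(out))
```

Execution trace: 'E' (try body) → 'H' (except ValueError) → 'R' (after the try/except). Output: EHR

Answer: EHR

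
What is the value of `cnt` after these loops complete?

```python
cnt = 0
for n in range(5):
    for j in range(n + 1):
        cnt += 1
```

Triangle: 1 + 2 + ... + 5
`cnt` takes the values: 0 → 1 → 2 → 3 → 4 → 5 → 6 → 7 → 8 → 9 → 10 → 11 → 12 → 13 → 14 → 15

Answer: 15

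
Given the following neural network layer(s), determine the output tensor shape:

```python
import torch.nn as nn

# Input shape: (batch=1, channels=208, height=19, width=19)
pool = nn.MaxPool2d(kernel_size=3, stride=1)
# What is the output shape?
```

Input: (1, 208, 19, 19) -> Output: (1, 208, 17, 17)

Answer: (1, 208, 17, 17)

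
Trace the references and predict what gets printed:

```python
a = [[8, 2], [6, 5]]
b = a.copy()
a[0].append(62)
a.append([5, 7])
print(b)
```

Key concept: shallow copy with nested lists.
Step by step:
`a = [[8, 2], [6, 5]]` → a = [[8, 2], [6, 5]]
`b = a.copy()` → b = [[8, 2], [6, 5]]
`a[0].append(62)` → a = [[8, 2, 62], [6, 5]]; b = [[8, 2, 62], [6, 5]]
`a.append([5, 7])` → a = [[8, 2, 62], [6, 5], [5, 7]]
`print(b)` → prints [[8, 2, 62], [6, 5]]

Answer: [[8, 2, 62], [6, 5]]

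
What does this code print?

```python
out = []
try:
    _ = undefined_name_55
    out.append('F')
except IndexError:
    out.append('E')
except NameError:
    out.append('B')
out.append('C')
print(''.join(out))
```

Execution trace: 'B' (except NameError) → 'C' (after the try/except). Output: BC

Answer: BC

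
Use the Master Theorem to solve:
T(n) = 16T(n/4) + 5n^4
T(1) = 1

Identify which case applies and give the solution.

a=16, b=4, f(n)=5n^4. log_4(16) = 2. Since c=4 > 2 and the regularity condition holds (16(n/4)^4 = (16/4^4)n^4 with 16/4^4 < 1), Case 3 applies: T(n) = Θ(f(n)) = O(n^4).

Answer: O(n^4) - Case 3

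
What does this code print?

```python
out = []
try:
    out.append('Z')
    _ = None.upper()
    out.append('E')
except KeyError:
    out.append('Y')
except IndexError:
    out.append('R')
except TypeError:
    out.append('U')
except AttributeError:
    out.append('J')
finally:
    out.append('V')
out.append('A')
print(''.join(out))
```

Execution trace: 'Z' (try body) → 'J' (except AttributeError) → 'V' (finally) → 'A' (after the try/except). Output: ZJVA

Answer: ZJVA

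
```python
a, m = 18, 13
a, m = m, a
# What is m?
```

Trace:
`a, m = 18, 13` → a = 18; m = 13
`a, m = m, a` → a = 13; m = 18
So m = 18

Answer: 18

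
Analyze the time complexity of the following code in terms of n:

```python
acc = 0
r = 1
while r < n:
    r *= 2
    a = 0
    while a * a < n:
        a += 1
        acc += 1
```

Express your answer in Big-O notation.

Each loop level contributes: log n × √n. Multiplying the contributions gives O(√n log n).

Answer: O(√n log n)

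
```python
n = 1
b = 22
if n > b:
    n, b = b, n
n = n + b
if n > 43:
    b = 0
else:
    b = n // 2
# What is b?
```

Trace:
`n = 1` → n = 1
`b = 22` → b = 22
`if n > b: ...` → n > b is False → no variable changes
`n = n + b` → n = 23
`if n > 43: ...` → n > 43 is False, take else branch → b = 11
So b = 11

Answer: 11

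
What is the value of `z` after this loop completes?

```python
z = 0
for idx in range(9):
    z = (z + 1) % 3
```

Increment mod 3, 9 times = 0
`z` takes the values: 0 → 1 → 2 → 0 → 1 → 2 → 0 → 1 → 2 → 0

Answer: 0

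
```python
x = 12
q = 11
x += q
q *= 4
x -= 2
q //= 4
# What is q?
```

Trace:
`x = 12` → x = 12
`q = 11` → q = 11
`x += q` → x = 23
`q *= 4` → q = 44
`x -= 2` → x = 21
`q //= 4` → q = 11
So q = 11

Answer: 11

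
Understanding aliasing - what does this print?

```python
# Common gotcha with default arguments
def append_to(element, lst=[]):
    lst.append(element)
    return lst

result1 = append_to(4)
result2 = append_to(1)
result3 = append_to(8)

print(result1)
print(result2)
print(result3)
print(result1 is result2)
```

Key concept: mutable default argument gotcha.
Step by step:
`result1 = append_to(4)` → result1 = [4]
`result2 = append_to(1)` → result1 = [4, 1] (same object as result2); result2 = [4, 1] (same object as result1)
`result3 = append_to(8)` → result1 = [4, 1, 8] (same object as result2, result3); result2 = [4, 1, 8] (same object as result1, result3); result3 = [4, 1, 8] (same object as result1, result2)
`print(result1)` → prints [4, 1, 8]
`print(result2)` → prints [4, 1, 8]
`print(result3)` → prints [4, 1, 8]
`print(result1 is result2)` → prints True

Answer:
[4, 1, 8]
[4, 1, 8]
[4, 1, 8]
True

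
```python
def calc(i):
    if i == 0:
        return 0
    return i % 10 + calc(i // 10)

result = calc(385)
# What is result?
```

Sum of digits of 385: 5 + 8 + 3 = 16

Answer: 16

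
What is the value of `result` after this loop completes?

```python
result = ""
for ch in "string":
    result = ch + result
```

Reverse 'string'
`result` takes the values: "" → "s" → "ts" → "rts" → "irts" → "nirts" → "gnirts"

Answer: "gnirts"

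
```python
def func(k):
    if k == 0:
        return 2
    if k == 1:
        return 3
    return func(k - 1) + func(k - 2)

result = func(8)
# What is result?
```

Build up from base cases: func(0)=2, func(1)=3, func(2)=5, func(3)=8, func(4)=13, func(5)=21, func(6)=34, ..., func(8)=89

Answer: 89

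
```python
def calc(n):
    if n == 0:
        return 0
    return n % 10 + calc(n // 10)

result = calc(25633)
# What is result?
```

Sum of digits of 25633: 3 + 3 + 6 + 5 + 2 = 19

Answer: 19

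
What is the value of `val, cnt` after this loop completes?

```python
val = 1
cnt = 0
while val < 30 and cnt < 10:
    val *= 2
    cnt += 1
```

Double until >= 30 or 10 iterations
`val, cnt` takes the values: (1, 0) → (2, 0) → (2, 1) → (4, 1) → (4, 2) → (8, 2) → (8, 3) → (16, 3) → (16, 4) → (32, 4) → (32, 5)

Answer: 32, 5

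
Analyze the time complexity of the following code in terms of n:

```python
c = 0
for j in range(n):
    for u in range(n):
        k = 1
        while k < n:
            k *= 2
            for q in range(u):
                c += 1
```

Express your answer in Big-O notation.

Each loop level contributes: n × n × log n × n. Multiplying the contributions gives O(n^3 log n).

Answer: O(n^3 log n)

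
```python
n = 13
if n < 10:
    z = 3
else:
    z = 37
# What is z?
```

Trace:
`n = 13` → n = 13
`if n < 10: ...` → n < 10 is False, take else branch → z = 37
So z = 37

Answer: 37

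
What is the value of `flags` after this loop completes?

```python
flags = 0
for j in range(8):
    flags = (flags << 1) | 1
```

Build 8 consecutive 1-bits: 0b11111111
`flags` takes the values: 0 → 1 → 3 → 7 → 15 → 31 → 63 → 127 → 255

Answer: 255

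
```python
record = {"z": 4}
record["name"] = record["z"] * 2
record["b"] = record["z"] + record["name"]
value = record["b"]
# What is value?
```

Trace:
`record = {"z": 4}` → record = {'z': 4}
`record["name"] = record["z"] * 2` → record = {'z': 4, 'name': 8}
`record["b"] = record["z"] + record["name"]` → record = {'z': 4, 'name': 8, 'b': 12}
`value = record["b"]` → value = 12
So value = 12

Answer: 12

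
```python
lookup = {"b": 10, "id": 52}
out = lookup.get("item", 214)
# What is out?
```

Trace:
`lookup = {"b": 10, "id": 52}` → lookup = {'b': 10, 'id': 52}
`out = lookup.get("item", 214)` → out = 214
So out = 214

Answer: 214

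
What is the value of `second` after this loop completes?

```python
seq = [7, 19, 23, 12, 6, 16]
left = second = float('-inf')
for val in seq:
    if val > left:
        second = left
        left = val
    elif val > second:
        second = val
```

Second largest (with repeats) in [7, 19, 23, 12, 6, 16]
`second` takes the values: -inf → 7 → 19

Answer: 19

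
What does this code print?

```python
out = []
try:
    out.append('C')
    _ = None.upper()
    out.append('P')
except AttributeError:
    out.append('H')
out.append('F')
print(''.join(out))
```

Execution trace: 'C' (try body) → 'H' (except AttributeError) → 'F' (after the try/except). Output: CHF

Answer: CHF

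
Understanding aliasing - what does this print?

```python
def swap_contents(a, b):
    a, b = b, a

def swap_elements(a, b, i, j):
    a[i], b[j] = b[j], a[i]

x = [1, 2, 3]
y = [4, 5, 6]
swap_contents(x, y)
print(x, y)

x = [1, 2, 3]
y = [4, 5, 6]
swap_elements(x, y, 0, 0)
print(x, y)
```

Key concept: parameter rebinding vs mutation.
Step by step:
`x = [1, 2, 3]` → x = [1, 2, 3]
`y = [4, 5, 6]` → y = [4, 5, 6]
`swap_contents(x, y)` → no visible change to tracked variables
`print(x, y)` → prints [1, 2, 3] [4, 5, 6]
`x = [1, 2, 3]` → x = [1, 2, 3]
`y = [4, 5, 6]` → y = [4, 5, 6]
`swap_elements(x, y, 0, 0)` → x = [4, 2, 3]; y = [1, 5, 6]
`print(x, y)` → prints [4, 2, 3] [1, 5, 6]

Answer:
[1, 2, 3] [4, 5, 6]
[4, 2, 3] [1, 5, 6]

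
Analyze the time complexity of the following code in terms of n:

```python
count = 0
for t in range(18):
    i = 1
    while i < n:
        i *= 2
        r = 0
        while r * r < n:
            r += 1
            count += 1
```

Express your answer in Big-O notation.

Each loop level contributes: 1 × log n × √n. Multiplying the contributions gives O(√n log n).

Answer: O(√n log n)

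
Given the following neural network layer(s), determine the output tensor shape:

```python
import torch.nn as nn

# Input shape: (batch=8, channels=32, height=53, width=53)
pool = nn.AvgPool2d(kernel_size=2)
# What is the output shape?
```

Input: (8, 32, 53, 53) -> Output: (8, 32, 26, 26)

Answer: (8, 32, 26, 26)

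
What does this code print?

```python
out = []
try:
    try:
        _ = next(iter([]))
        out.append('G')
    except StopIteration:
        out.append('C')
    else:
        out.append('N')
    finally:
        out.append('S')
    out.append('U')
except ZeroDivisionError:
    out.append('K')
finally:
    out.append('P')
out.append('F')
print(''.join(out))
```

Execution trace: 'C' (inner except StopIteration) → 'S' (inner finally) → 'U' (try body, no exception) → 'P' (finally) → 'F' (after the try/except). Output: CSUPF

Answer: CSUPF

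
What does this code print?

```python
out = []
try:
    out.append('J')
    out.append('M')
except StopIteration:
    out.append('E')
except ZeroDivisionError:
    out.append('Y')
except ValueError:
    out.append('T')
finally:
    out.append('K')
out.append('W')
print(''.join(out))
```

Execution trace: 'J' (try body) → 'M' (try body, no exception) → 'K' (finally) → 'W' (after the try/except). Output: JMKW

Answer: JMKW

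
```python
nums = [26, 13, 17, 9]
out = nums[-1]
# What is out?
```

Trace:
`nums = [26, 13, 17, 9]` → nums = [26, 13, 17, 9]
`out = nums[-1]` → out = 9
So out = 9

Answer: 9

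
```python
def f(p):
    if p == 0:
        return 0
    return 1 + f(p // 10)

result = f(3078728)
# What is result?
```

Count of digits of 3078728: 7

Answer: 7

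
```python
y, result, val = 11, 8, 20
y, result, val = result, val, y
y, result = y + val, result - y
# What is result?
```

Trace:
`y, result, val = 11, 8, 20` → y = 11; result = 8; val = 20
`y, result, val = result, val, y` → y = 8; result = 20; val = 11
`y, result = y + val, result - y` → y = 19; result = 12
So result = 12

Answer: 12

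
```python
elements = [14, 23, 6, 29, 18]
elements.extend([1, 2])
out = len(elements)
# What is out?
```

Trace:
`elements = [14, 23, 6, 29, 18]` → elements = [14, 23, 6, 29, 18]
`elements.extend([1, 2])` → elements = [14, 23, 6, 29, 18, 1, 2]
`out = len(elements)` → out = 7
So out = 7

Answer: 7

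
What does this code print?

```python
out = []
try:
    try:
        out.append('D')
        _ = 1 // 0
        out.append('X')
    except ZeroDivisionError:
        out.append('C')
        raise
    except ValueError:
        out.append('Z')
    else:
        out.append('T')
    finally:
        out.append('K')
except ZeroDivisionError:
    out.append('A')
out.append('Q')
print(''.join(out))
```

Execution trace: 'D' (inner try body) → 'C' (inner except ZeroDivisionError) → 'K' (inner finally) → 'A' (outer except ZeroDivisionError) → 'Q' (after the try/except). Output: DCKAQ

Answer: DCKAQ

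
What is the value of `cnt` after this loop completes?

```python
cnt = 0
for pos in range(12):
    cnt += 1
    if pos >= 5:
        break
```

Loop breaks when pos reaches 5, cnt is 6
`cnt` takes the values: 0 → 1 → 2 → 3 → 4 → 5 → 6

Answer: 6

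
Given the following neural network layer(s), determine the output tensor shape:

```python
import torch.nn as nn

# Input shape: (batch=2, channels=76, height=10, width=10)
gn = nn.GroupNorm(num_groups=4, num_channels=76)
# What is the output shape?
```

Input: (2, 76, 10, 10) -> Output: (2, 76, 10, 10)

Answer: (2, 76, 10, 10)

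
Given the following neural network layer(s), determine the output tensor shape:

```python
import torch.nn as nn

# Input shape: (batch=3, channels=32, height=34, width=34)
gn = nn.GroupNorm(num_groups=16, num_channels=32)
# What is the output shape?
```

Input: (3, 32, 34, 34) -> Output: (3, 32, 34, 34)

Answer: (3, 32, 34, 34)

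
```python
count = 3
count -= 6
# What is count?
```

Trace:
`count = 3` → count = 3
`count -= 6` → count = -3
So count = -3

Answer: -3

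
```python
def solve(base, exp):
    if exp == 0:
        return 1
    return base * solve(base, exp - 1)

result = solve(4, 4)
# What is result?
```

solve(4, 4) = 4 * 4 * 4 * 4 = 256

Answer: 256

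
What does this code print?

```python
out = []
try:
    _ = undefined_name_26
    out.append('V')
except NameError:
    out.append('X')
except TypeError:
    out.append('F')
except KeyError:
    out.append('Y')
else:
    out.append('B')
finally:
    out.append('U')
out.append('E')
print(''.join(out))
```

Execution trace: 'X' (except NameError) → 'U' (finally) → 'E' (after the try/except). Output: XUE

Answer: XUE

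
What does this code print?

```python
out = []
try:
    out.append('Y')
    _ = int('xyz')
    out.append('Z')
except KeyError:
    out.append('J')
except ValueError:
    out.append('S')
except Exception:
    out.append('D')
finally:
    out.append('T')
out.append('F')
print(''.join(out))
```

Execution trace: 'Y' (try body) → 'S' (except ValueError) → 'T' (finally) → 'F' (after the try/except). Output: YSTF

Answer: YSTF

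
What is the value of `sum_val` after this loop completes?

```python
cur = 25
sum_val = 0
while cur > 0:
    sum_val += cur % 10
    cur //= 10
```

Sum digits of 25
`sum_val` takes the values: 0 → 5 → 7

Answer: 7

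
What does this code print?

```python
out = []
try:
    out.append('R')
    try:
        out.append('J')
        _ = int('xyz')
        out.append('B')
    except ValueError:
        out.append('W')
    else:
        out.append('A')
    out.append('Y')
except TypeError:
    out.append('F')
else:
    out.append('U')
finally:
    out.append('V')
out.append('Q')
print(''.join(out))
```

Execution trace: 'R' (try body) → 'J' (inner try body) → 'W' (inner except ValueError) → 'Y' (try body, no exception) → 'U' (else) → 'V' (finally) → 'Q' (after the try/except). Output: RJWYUVQ

Answer: RJWYUVQ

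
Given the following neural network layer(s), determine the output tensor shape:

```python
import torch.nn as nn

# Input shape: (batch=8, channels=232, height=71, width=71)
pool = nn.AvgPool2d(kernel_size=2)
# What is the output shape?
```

Input: (8, 232, 71, 71) -> Output: (8, 232, 35, 35)

Answer: (8, 232, 35, 35)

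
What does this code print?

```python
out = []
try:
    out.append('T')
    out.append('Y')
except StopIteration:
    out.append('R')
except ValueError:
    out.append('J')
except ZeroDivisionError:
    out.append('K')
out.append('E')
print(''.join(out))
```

Execution trace: 'T' (try body) → 'Y' (try body, no exception) → 'E' (after the try/except). Output: TYE

Answer: TYE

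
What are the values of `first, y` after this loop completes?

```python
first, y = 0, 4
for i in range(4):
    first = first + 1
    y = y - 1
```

first goes 0→4, y goes 4→0
`first, y` takes the values: (0, 4) → (1, 4) → (1, 3) → (2, 3) → (2, 2) → (3, 2) → (3, 1) → (4, 1) → (4, 0)

Answer: 4, 0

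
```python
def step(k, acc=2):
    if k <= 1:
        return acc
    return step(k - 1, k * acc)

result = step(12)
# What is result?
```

Accumulator trace (n, acc): (12, 2) -> (11, 24) -> (10, 264) -> (9, 2640) -> (8, 23760) -> (7, 190080) -> (6, 1330560) -> (5, 7983360) -> (4, 39916800) -> (3, 159667200) -> (2, 479001600) -> (1, 958003200) -> return 958003200

Answer: 958003200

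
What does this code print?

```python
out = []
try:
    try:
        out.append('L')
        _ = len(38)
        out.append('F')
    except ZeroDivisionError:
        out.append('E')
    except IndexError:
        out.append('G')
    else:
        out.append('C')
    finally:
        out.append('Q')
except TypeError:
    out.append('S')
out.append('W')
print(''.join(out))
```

Execution trace: 'L' (inner try body) → 'Q' (inner finally) → 'S' (outer except TypeError) → 'W' (after the try/except). Output: LQSW

Answer: LQSW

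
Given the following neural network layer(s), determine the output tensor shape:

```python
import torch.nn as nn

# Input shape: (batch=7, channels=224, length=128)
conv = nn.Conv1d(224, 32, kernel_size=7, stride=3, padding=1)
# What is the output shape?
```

Input: (7, 224, 128) -> Output: (7, 32, 42)

Answer: (7, 32, 42)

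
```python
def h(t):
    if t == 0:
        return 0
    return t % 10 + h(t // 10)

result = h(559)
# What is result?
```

Sum of digits of 559: 9 + 5 + 5 = 19

Answer: 19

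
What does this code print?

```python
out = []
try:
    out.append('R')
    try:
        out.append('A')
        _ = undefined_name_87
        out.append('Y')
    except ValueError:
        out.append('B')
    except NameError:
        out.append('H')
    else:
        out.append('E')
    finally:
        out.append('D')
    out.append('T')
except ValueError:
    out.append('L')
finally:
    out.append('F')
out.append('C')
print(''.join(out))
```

Execution trace: 'R' (try body) → 'A' (inner try body) → 'H' (inner except NameError) → 'D' (inner finally) → 'T' (try body, no exception) → 'F' (finally) → 'C' (after the try/except). Output: RAHDTFC

Answer: RAHDTFC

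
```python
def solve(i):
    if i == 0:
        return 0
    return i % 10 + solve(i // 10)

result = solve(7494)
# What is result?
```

Sum of digits of 7494: 4 + 9 + 4 + 7 = 24

Answer: 24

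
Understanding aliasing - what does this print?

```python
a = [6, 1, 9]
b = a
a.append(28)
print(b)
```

Key concept: basic list aliasing.
Step by step:
`a = [6, 1, 9]` → a = [6, 1, 9]
`b = a` → b = [6, 1, 9] (same object as a)
`a.append(28)` → a = [6, 1, 9, 28] (same object as b); b = [6, 1, 9, 28] (same object as a)
`print(b)` → prints [6, 1, 9, 28]

Answer: [6, 1, 9, 28]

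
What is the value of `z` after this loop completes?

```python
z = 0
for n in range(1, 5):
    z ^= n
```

XOR of 1 to 4
`z` takes the values: 0 → 1 → 3 → 0 → 4

Answer: 4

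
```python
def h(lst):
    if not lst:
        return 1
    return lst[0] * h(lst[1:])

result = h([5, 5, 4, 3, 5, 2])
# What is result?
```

Product over [5, 5, 4, 3, 5, 2] = 5 * 5 * 4 * 3 * 5 * 2 = 3000

Answer: 3000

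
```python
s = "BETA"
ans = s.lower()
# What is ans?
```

Trace:
`s = "BETA"` → s = 'BETA'
`ans = s.lower()` → ans = 'beta'
So ans = 'beta'

Answer: 'beta'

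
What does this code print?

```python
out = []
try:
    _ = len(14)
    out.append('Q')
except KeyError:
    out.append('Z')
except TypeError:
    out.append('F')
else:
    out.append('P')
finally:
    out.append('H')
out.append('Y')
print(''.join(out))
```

Execution trace: 'F' (except TypeError) → 'H' (finally) → 'Y' (after the try/except). Output: FHY

Answer: FHY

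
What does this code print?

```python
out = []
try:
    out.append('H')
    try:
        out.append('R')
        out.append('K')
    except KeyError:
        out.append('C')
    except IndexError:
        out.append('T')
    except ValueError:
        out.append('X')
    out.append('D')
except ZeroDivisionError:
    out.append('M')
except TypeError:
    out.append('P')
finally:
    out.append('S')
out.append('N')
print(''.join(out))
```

Execution trace: 'H' (try body) → 'R' (inner try body) → 'K' (inner try body, no exception) → 'D' (try body, no exception) → 'S' (finally) → 'N' (after the try/except). Output: HRKDSN

Answer: HRKDSN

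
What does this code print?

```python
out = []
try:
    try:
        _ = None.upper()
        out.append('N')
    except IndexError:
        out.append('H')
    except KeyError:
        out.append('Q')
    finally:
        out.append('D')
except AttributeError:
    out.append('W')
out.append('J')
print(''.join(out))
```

Execution trace: 'D' (finally) → 'W' (outer except AttributeError) → 'J' (after the try/except). Output: DWJ

Answer: DWJ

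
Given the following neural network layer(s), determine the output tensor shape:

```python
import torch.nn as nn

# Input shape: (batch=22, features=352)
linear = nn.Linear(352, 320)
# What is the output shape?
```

Input: (22, 352) -> Output: (22, 320)

Answer: (22, 320)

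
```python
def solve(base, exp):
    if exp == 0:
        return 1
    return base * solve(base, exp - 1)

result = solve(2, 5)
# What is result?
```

solve(2, 5) = 2 * 2 * 2 * 2 * 2 = 32

Answer: 32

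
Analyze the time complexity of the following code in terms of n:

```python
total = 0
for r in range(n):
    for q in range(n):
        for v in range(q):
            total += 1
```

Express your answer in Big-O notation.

Each loop level contributes: n × n × n. Multiplying the contributions gives O(n^3).

Answer: O(n^3)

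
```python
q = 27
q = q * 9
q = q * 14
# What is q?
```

Trace:
`q = 27` → q = 27
`q = q * 9` → q = 243
`q = q * 14` → q = 3402
So q = 3402

Answer: 3402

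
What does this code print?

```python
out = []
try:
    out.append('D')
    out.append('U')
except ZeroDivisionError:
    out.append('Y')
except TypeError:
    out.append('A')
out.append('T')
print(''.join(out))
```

Execution trace: 'D' (try body) → 'U' (try body, no exception) → 'T' (after the try/except). Output: DUT

Answer: DUT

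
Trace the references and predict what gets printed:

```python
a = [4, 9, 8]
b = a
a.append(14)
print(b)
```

Key concept: basic list aliasing.
Step by step:
`a = [4, 9, 8]` → a = [4, 9, 8]
`b = a` → b = [4, 9, 8] (same object as a)
`a.append(14)` → a = [4, 9, 8, 14] (same object as b); b = [4, 9, 8, 14] (same object as a)
`print(b)` → prints [4, 9, 8, 14]

Answer: [4, 9, 8, 14]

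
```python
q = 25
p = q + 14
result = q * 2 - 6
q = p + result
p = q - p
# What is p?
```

Trace:
`q = 25` → q = 25
`p = q + 14` → p = 39
`result = q * 2 - 6` → result = 44
`q = p + result` → q = 83
`p = q - p` → p = 44
So p = 44

Answer: 44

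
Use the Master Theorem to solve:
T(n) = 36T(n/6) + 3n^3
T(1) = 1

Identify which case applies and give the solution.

a=36, b=6, f(n)=3n^3. log_6(36) = 2. Since c=3 > 2 and the regularity condition holds (36(n/6)^3 = (36/6^3)n^3 with 36/6^3 < 1), Case 3 applies: T(n) = Θ(f(n)) = O(n^3).

Answer: O(n^3) - Case 3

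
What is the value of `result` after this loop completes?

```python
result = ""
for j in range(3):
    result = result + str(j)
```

Concatenate digits 0 to 2
`result` takes the values: "" → "0" → "01" → "012"

Answer: "012"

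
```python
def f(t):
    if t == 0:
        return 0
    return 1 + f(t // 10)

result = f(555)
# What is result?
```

Count of digits of 555: 3

Answer: 3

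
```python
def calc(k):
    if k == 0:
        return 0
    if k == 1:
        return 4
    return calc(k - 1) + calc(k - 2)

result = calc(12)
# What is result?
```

Build up from base cases: calc(0)=0, calc(1)=4, calc(2)=4, calc(3)=8, calc(4)=12, calc(5)=20, calc(6)=32, ..., calc(12)=576

Answer: 576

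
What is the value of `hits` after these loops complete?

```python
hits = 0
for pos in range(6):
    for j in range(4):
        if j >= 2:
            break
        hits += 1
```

Inner breaks at 2, outer runs 6 times
`hits` takes the values: 0 → 1 → 2 → 3 → 4 → 5 → 6 → 7 → 8 → 9 → 10 → 11 → 12

Answer: 12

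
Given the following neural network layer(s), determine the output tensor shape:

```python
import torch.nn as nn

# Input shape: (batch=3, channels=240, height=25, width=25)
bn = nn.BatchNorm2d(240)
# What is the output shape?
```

Input: (3, 240, 25, 25) -> Output: (3, 240, 25, 25)

Answer: (3, 240, 25, 25)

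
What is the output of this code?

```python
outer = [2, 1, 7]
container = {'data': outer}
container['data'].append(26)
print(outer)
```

Key concept: dict holds reference to list.
Step by step:
`outer = [2, 1, 7]` → outer = [2, 1, 7]
`container = {'data': outer}` → container = {'data': [2, 1, 7]}
`container['data'].append(26)` → outer = [2, 1, 7, 26]; container = {'data': [2, 1, 7, 26]}
`print(outer)` → prints [2, 1, 7, 26]

Answer: [2, 1, 7, 26]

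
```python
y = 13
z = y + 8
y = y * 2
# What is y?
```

Trace:
`y = 13` → y = 13
`z = y + 8` → z = 21
`y = y * 2` → y = 26
So y = 26

Answer: 26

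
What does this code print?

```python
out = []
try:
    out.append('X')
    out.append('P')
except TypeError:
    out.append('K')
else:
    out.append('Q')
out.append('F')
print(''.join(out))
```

Execution trace: 'X' (try body) → 'P' (try body, no exception) → 'Q' (else) → 'F' (after the try/except). Output: XPQF

Answer: XPQF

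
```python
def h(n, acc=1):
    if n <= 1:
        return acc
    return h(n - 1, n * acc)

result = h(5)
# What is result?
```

Accumulator trace (n, acc): (5, 1) -> (4, 5) -> (3, 20) -> (2, 60) -> (1, 120) -> return 120

Answer: 120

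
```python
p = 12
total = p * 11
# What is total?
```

Trace:
`p = 12` → p = 12
`total = p * 11` → total = 132
So total = 132

Answer: 132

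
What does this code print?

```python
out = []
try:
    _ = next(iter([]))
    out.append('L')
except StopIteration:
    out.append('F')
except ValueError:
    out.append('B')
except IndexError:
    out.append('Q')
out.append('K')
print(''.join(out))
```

Execution trace: 'F' (except StopIteration) → 'K' (after the try/except). Output: FK

Answer: FK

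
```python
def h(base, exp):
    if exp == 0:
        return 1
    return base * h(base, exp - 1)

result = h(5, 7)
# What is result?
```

h(5, 7) = 5 * 5 * 5 * 5 * 5 * 5 * 5 = 78125

Answer: 78125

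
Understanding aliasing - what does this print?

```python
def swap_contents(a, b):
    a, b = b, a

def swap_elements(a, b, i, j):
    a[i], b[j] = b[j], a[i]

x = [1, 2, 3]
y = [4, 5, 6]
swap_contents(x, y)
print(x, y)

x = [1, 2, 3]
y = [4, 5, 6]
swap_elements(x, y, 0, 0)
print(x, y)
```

Key concept: parameter rebinding vs mutation.
Step by step:
`x = [1, 2, 3]` → x = [1, 2, 3]
`y = [4, 5, 6]` → y = [4, 5, 6]
`swap_contents(x, y)` → no visible change to tracked variables
`print(x, y)` → prints [1, 2, 3] [4, 5, 6]
`x = [1, 2, 3]` → x = [1, 2, 3]
`y = [4, 5, 6]` → y = [4, 5, 6]
`swap_elements(x, y, 0, 0)` → x = [4, 2, 3]; y = [1, 5, 6]
`print(x, y)` → prints [4, 2, 3] [1, 5, 6]

Answer:
[1, 2, 3] [4, 5, 6]
[4, 2, 3] [1, 5, 6]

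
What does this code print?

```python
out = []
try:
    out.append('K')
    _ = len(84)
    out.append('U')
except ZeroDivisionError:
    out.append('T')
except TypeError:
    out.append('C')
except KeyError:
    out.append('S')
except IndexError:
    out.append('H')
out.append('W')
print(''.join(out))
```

Execution trace: 'K' (try body) → 'C' (except TypeError) → 'W' (after the try/except). Output: KCW

Answer: KCW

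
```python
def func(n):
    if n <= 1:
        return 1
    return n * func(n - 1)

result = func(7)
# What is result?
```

func(7) = 7 * 6 * 5 * 4 * 3 * 2 * 1 = 5040

Answer: 5040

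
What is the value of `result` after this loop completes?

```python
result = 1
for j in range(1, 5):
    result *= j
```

4! = 24
`result` takes the values: 1 → 2 → 6 → 24

Answer: 24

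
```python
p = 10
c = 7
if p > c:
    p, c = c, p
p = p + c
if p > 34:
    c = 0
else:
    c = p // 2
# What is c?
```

Trace:
`p = 10` → p = 10
`c = 7` → c = 7
`if p > c: ...` → p > c is True → p = 7; c = 10
`p = p + c` → p = 17
`if p > 34: ...` → p > 34 is False, take else branch → c = 8
So c = 8

Answer: 8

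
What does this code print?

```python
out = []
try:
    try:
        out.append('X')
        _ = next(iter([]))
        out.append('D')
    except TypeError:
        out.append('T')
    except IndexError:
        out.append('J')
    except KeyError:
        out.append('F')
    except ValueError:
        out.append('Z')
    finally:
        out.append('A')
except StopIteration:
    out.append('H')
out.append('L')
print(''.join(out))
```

Execution trace: 'X' (try body) → 'A' (finally) → 'H' (outer except StopIteration) → 'L' (after the try/except). Output: XAHL

Answer: XAHL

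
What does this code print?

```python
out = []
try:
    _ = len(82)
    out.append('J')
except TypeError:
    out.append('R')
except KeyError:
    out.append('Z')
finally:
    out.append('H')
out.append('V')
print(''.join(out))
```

Execution trace: 'R' (except TypeError) → 'H' (finally) → 'V' (after the try/except). Output: RHV

Answer: RHV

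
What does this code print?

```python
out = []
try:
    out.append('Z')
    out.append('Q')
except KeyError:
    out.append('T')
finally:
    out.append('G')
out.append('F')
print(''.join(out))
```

Execution trace: 'Z' (try body) → 'Q' (try body, no exception) → 'G' (finally) → 'F' (after the try/except). Output: ZQGF

Answer: ZQGF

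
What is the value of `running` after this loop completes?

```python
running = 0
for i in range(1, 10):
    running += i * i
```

Sum of squares 1² to 9² = 285
`running` takes the values: 0 → 1 → 5 → 14 → 30 → 55 → 91 → 140 → 204 → 285

Answer: 285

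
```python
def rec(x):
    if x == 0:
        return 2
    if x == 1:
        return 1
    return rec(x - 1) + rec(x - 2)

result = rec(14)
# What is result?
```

Build up from base cases: rec(0)=2, rec(1)=1, rec(2)=3, rec(3)=4, rec(4)=7, rec(5)=11, rec(6)=18, ..., rec(14)=843

Answer: 843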